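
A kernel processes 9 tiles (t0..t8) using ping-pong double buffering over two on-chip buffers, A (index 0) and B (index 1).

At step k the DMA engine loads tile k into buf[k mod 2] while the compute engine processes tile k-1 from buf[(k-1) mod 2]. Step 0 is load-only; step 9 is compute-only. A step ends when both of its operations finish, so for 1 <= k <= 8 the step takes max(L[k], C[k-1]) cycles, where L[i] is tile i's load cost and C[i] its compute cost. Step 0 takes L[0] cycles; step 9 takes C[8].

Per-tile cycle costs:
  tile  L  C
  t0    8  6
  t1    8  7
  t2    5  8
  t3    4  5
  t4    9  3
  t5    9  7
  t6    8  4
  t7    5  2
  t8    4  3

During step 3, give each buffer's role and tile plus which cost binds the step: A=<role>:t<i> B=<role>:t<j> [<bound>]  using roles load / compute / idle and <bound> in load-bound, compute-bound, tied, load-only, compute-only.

step 3: A=compute:t2 B=load:t3 [compute-bound]

  0. 8=8c; end=8; A:t0 B:-
  1. max(8,6)=8c; end=16; A:t0 B:t1
  2. max(5,7)=7c; end=23; A:t2 B:t1
  3. max(4,8)=8c; end=31; A:t2 B:t3
  4. max(9,5)=9c; end=40; A:t4 B:t3
  5. max(9,3)=9c; end=49; A:t4 B:t5
  6. max(8,7)=8c; end=57; A:t6 B:t5
  7. max(5,4)=5c; end=62; A:t6 B:t7
  8. max(4,2)=4c; end=66; A:t8 B:t7
  9. 3=3c; end=69; A:t8 B:t7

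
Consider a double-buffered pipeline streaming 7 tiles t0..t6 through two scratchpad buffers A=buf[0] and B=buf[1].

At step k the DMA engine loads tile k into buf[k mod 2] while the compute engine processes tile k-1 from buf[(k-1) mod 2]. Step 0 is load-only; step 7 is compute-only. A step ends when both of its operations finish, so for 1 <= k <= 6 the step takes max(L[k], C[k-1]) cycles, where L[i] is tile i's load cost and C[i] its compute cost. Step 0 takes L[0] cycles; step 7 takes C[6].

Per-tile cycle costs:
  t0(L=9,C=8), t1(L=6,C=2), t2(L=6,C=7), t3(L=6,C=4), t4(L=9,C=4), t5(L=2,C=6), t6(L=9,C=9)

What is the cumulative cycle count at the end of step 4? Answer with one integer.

[0] DMA t0→A (9c) ∥ CU idle ⇒ 9c, clock 9
[1] DMA t1→B (6c) ∥ CU A:t0 (8c) ⇒ 8c, clock 17
[2] DMA t2→A (6c) ∥ CU B:t1 (2c) ⇒ 6c, clock 23
[3] DMA t3→B (6c) ∥ CU A:t2 (7c) ⇒ 7c, clock 30
[4] DMA t4→A (9c) ∥ CU B:t3 (4c) ⇒ 9c, clock 39
[5] DMA t5→B (2c) ∥ CU A:t4 (4c) ⇒ 4c, clock 43
[6] DMA t6→A (9c) ∥ CU B:t5 (6c) ⇒ 9c, clock 52
[7] DMA idle ∥ CU A:t6 (9c) ⇒ 9c, clock 61

end_cycle[4] = 39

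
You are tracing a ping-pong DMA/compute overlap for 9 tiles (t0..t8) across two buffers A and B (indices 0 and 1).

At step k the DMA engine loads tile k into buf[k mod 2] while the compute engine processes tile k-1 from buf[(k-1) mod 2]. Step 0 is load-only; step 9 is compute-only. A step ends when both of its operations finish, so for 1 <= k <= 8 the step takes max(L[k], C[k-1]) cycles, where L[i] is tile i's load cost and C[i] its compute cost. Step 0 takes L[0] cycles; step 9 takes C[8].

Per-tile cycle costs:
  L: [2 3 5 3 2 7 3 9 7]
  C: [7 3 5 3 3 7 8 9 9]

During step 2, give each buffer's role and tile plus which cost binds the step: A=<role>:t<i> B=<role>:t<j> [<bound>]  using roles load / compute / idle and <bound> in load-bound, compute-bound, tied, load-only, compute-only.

  0. 2=2c; end=2; A:t0 B:-
  1. max(3,7)=7c; end=9; A:t0 B:t1
  2. max(5,3)=5c; end=14; A:t2 B:t1
  3. max(3,5)=5c; end=19; A:t2 B:t3
  4. max(2,3)=3c; end=22; A:t4 B:t3
  5. max(7,3)=7c; end=29; A:t4 B:t5
  6. max(3,7)=7c; end=36; A:t6 B:t5
  7. max(9,8)=9c; end=45; A:t6 B:t7
  8. max(7,9)=9c; end=54; A:t8 B:t7
  9. 9=9c; end=63; A:t8 B:t7

step 2: A=load:t2 B=compute:t1 [load-bound]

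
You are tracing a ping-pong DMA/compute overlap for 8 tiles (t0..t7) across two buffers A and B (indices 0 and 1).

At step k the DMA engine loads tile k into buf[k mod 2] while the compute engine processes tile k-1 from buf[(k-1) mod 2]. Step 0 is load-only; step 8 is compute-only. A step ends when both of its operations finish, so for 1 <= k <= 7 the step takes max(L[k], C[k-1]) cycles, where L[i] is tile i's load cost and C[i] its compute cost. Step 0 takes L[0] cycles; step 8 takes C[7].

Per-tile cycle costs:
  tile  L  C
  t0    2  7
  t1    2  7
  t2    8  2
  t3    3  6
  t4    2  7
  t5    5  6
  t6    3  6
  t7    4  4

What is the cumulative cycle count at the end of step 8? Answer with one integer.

end_cycle[8] = 49

step 0: L[0]=2 → dur=2, Σ=2 | A=load:t0 B=idle [load-only]
step 1: L[1]=2 C[0]=7 → dur=7, Σ=9 | A=compute:t0 B=load:t1 [compute-bound]
step 2: L[2]=8 C[1]=7 → dur=8, Σ=17 | A=load:t2 B=compute:t1 [load-bound]
step 3: L[3]=3 C[2]=2 → dur=3, Σ=20 | A=compute:t2 B=load:t3 [load-bound]
step 4: L[4]=2 C[3]=6 → dur=6, Σ=26 | A=load:t4 B=compute:t3 [compute-bound]
step 5: L[5]=5 C[4]=7 → dur=7, Σ=33 | A=compute:t4 B=load:t5 [compute-bound]
step 6: L[6]=3 C[5]=6 → dur=6, Σ=39 | A=load:t6 B=compute:t5 [compute-bound]
step 7: L[7]=4 C[6]=6 → dur=6, Σ=45 | A=compute:t6 B=load:t7 [compute-bound]
step 8: C[7]=4 → dur=4, Σ=49 | A=idle B=compute:t7 [compute-only]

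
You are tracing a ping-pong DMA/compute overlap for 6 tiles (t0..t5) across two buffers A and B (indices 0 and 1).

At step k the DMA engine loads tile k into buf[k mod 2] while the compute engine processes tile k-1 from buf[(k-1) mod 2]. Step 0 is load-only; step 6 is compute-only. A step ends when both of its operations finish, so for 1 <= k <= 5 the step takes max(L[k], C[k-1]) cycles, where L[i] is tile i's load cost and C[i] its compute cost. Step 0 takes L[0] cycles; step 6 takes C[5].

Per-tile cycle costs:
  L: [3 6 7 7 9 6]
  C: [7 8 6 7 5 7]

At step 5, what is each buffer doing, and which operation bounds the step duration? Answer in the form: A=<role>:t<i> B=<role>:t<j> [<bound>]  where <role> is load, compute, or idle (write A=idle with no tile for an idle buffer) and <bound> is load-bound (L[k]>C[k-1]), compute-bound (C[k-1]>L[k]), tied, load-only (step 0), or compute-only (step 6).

step 5: A=compute:t4 B=load:t5 [load-bound]

[0] DMA t0→A (3c) ∥ CU idle ⇒ 3c, clock 3
[1] DMA t1→B (6c) ∥ CU A:t0 (7c) ⇒ 7c, clock 10
[2] DMA t2→A (7c) ∥ CU B:t1 (8c) ⇒ 8c, clock 18
[3] DMA t3→B (7c) ∥ CU A:t2 (6c) ⇒ 7c, clock 25
[4] DMA t4→A (9c) ∥ CU B:t3 (7c) ⇒ 9c, clock 34
[5] DMA t5→B (6c) ∥ CU A:t4 (5c) ⇒ 6c, clock 40
[6] DMA idle ∥ CU B:t5 (7c) ⇒ 7c, clock 47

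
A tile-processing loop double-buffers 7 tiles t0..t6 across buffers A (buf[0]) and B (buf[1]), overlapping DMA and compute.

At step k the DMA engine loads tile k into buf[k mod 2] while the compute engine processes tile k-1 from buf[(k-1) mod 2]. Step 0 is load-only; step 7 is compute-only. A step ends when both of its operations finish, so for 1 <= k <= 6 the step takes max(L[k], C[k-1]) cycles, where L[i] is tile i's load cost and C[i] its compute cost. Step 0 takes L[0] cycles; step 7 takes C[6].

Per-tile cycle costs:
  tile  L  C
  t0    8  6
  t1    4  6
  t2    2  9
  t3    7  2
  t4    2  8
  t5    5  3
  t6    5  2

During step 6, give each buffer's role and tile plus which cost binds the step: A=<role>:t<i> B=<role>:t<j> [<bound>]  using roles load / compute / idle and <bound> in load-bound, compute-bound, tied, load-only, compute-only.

step 6: A=load:t6 B=compute:t5 [load-bound]

  0. 8=8c; end=8; A:t0 B:-
  1. max(4,6)=6c; end=14; A:t0 B:t1
  2. max(2,6)=6c; end=20; A:t2 B:t1
  3. max(7,9)=9c; end=29; A:t2 B:t3
  4. max(2,2)=2c; end=31; A:t4 B:t3
  5. max(5,8)=8c; end=39; A:t4 B:t5
  6. max(5,3)=5c; end=44; A:t6 B:t5
  7. 2=2c; end=46; A:t6 B:t5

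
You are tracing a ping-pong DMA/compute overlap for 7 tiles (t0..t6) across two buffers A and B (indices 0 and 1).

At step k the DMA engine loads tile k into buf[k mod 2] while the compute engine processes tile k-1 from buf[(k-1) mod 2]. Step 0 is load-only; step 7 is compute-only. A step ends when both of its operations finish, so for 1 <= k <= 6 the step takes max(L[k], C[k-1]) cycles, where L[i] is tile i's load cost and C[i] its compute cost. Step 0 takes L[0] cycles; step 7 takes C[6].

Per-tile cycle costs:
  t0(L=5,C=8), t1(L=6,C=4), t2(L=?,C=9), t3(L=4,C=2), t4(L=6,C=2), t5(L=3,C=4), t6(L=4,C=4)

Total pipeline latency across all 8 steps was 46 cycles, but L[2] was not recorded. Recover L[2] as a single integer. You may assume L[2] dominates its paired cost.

step 0 | dur = L[0]=5 = 5
step 1 | dur = max(L[1]=6, C[0]=8) = 8
step 2 | dur = max(L[2]=?, C[1]=4) = L[2]  (unknown; binding)
step 3 | dur = max(L[3]=4, C[2]=9) = 9
step 4 | dur = max(L[4]=6, C[3]=2) = 6
step 5 | dur = max(L[5]=3, C[4]=2) = 3
step 6 | dur = max(L[6]=4, C[5]=4) = 4
step 7 | dur = C[6]=4 = 4
sum of known step durations = 39
dur[2] = total - known = 46 - 39 = 7
L[2] is the binding max in step 2, so L[2] = dur[2] = 7

L[2] = 7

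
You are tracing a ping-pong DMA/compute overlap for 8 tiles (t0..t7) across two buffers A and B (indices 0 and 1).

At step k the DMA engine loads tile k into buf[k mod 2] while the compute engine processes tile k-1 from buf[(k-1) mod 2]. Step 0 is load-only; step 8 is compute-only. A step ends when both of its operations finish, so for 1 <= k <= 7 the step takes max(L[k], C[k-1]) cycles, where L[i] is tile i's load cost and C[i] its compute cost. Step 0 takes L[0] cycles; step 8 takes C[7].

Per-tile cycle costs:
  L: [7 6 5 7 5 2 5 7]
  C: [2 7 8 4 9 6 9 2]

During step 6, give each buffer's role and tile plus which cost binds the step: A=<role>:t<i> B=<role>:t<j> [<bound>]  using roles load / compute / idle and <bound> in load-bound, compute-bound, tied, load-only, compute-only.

[0] DMA t0→A (7c) ∥ CU idle ⇒ 7c, clock 7
[1] DMA t1→B (6c) ∥ CU A:t0 (2c) ⇒ 6c, clock 13
[2] DMA t2→A (5c) ∥ CU B:t1 (7c) ⇒ 7c, clock 20
[3] DMA t3→B (7c) ∥ CU A:t2 (8c) ⇒ 8c, clock 28
[4] DMA t4→A (5c) ∥ CU B:t3 (4c) ⇒ 5c, clock 33
[5] DMA t5→B (2c) ∥ CU A:t4 (9c) ⇒ 9c, clock 42
[6] DMA t6→A (5c) ∥ CU B:t5 (6c) ⇒ 6c, clock 48
[7] DMA t7→B (7c) ∥ CU A:t6 (9c) ⇒ 9c, clock 57
[8] DMA idle ∥ CU B:t7 (2c) ⇒ 2c, clock 59

step 6: A=load:t6 B=compute:t5 [compute-bound]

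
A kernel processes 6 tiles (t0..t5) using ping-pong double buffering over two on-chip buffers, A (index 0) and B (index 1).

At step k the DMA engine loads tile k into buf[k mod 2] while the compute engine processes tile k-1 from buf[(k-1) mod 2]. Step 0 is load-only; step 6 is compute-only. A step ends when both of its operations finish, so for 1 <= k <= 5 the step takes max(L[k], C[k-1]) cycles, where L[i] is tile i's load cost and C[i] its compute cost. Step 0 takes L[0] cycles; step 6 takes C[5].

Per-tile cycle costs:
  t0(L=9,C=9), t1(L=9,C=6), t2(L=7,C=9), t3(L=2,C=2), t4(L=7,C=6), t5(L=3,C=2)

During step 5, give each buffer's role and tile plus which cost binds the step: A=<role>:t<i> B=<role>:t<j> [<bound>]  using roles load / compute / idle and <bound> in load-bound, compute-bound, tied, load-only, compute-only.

step 0: L[0]=9 → dur=9, Σ=9 | A=load:t0 B=idle [load-only]
step 1: L[1]=9 C[0]=9 → dur=9, Σ=18 | A=compute:t0 B=load:t1 [tied]
step 2: L[2]=7 C[1]=6 → dur=7, Σ=25 | A=load:t2 B=compute:t1 [load-bound]
step 3: L[3]=2 C[2]=9 → dur=9, Σ=34 | A=compute:t2 B=load:t3 [compute-bound]
step 4: L[4]=7 C[3]=2 → dur=7, Σ=41 | A=load:t4 B=compute:t3 [load-bound]
step 5: L[5]=3 C[4]=6 → dur=6, Σ=47 | A=compute:t4 B=load:t5 [compute-bound]
step 6: C[5]=2 → dur=2, Σ=49 | A=idle B=compute:t5 [compute-only]

step 5: A=compute:t4 B=load:t5 [compute-bound]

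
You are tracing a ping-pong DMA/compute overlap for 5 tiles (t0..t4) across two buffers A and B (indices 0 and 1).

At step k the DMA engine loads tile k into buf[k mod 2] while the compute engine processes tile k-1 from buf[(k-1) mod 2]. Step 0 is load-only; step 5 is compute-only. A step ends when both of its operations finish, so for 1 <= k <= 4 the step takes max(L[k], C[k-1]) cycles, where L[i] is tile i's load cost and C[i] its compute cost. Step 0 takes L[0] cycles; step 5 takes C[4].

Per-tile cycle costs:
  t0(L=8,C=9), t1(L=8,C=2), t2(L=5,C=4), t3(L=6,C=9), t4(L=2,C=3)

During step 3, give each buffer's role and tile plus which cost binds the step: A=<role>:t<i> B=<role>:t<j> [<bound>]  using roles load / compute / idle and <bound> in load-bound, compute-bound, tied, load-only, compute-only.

[0] DMA t0→A (8c) ∥ CU idle ⇒ 8c, clock 8
[1] DMA t1→B (8c) ∥ CU A:t0 (9c) ⇒ 9c, clock 17
[2] DMA t2→A (5c) ∥ CU B:t1 (2c) ⇒ 5c, clock 22
[3] DMA t3→B (6c) ∥ CU A:t2 (4c) ⇒ 6c, clock 28
[4] DMA t4→A (2c) ∥ CU B:t3 (9c) ⇒ 9c, clock 37
[5] DMA idle ∥ CU A:t4 (3c) ⇒ 3c, clock 40

step 3: A=compute:t2 B=load:t3 [load-bound]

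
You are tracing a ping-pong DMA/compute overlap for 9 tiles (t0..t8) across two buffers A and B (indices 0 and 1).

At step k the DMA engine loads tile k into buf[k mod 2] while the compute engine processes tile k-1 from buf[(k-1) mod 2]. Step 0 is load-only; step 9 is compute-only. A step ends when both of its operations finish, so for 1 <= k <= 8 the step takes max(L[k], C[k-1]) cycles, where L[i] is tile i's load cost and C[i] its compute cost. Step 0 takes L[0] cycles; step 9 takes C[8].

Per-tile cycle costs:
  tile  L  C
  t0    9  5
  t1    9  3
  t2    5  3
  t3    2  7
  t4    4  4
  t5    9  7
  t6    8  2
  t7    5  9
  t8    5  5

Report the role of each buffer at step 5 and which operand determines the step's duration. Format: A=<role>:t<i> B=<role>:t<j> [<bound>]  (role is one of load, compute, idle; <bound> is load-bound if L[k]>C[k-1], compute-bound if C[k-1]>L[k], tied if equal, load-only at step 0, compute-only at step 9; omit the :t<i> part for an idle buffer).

step 5: A=compute:t4 B=load:t5 [load-bound]

step 0: L[0]=9 → dur=9, Σ=9 | A=load:t0 B=idle [load-only]
step 1: L[1]=9 C[0]=5 → dur=9, Σ=18 | A=compute:t0 B=load:t1 [load-bound]
step 2: L[2]=5 C[1]=3 → dur=5, Σ=23 | A=load:t2 B=compute:t1 [load-bound]
step 3: L[3]=2 C[2]=3 → dur=3, Σ=26 | A=compute:t2 B=load:t3 [compute-bound]
step 4: L[4]=4 C[3]=7 → dur=7, Σ=33 | A=load:t4 B=compute:t3 [compute-bound]
step 5: L[5]=9 C[4]=4 → dur=9, Σ=42 | A=compute:t4 B=load:t5 [load-bound]
step 6: L[6]=8 C[5]=7 → dur=8, Σ=50 | A=load:t6 B=compute:t5 [load-bound]
step 7: L[7]=5 C[6]=2 → dur=5, Σ=55 | A=compute:t6 B=load:t7 [load-bound]
step 8: L[8]=5 C[7]=9 → dur=9, Σ=64 | A=load:t8 B=compute:t7 [compute-bound]
step 9: C[8]=5 → dur=5, Σ=69 | A=compute:t8 B=idle [compute-only]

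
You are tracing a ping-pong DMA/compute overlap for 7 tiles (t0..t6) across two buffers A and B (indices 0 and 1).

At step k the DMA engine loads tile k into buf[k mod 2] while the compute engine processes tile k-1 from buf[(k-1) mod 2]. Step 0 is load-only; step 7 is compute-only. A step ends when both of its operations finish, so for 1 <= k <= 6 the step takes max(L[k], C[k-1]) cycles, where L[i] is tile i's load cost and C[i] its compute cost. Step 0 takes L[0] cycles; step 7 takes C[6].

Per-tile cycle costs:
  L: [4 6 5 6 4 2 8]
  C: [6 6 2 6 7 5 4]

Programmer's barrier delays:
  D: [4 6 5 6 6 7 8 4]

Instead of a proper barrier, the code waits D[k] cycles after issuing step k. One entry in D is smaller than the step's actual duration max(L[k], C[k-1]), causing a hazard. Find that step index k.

[0] required=L[0]=4=4 vs D=4 ok
[1] required=max(L[1]=6,C[0]=6)=6 vs D=6 ok
[2] required=max(L[2]=5,C[1]=6)=6 vs D=5 SHORT
[3] required=max(L[3]=6,C[2]=2)=6 vs D=6 ok
[4] required=max(L[4]=4,C[3]=6)=6 vs D=6 ok
[5] required=max(L[5]=2,C[4]=7)=7 vs D=7 ok
[6] required=max(L[6]=8,C[5]=5)=8 vs D=8 ok
[7] required=C[6]=4=4 vs D=4 ok

hazard at step 2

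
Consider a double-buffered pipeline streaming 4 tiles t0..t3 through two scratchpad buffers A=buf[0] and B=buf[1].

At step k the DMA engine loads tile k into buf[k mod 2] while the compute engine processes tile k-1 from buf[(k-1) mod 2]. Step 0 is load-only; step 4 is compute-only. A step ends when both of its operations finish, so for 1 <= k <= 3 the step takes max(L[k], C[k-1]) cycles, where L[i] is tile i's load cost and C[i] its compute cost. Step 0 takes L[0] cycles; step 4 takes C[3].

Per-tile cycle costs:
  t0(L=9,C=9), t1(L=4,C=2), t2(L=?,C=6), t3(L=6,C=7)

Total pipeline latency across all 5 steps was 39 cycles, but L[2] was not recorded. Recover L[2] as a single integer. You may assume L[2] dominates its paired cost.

step 0 → dur = L[0]=9 = 9
step 1 → dur = max(L[1]=4, C[0]=9) = 9
step 2 → dur = max(L[2]=?, C[1]=2) = L[2]  (unknown; binding)
step 3 → dur = max(L[3]=6, C[2]=6) = 6
step 4 → dur = C[3]=7 = 7
sum of known step durations = 31
dur[2] = total - known = 39 - 31 = 8
L[2] is the binding max in step 2, so L[2] = dur[2] = 8

L[2] = 8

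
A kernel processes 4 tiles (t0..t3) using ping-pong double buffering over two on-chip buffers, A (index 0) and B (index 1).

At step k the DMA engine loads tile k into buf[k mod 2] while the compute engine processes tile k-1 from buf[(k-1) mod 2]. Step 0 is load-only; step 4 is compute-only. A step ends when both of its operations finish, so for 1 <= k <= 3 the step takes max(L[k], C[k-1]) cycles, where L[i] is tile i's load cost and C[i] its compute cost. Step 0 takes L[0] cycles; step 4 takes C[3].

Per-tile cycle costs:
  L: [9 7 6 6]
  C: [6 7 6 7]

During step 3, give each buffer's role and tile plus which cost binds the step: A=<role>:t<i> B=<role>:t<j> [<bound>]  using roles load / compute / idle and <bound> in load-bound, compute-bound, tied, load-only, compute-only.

step 3: A=compute:t2 B=load:t3 [tied]

k=0 load=t0/9c comp=- wait=9 total=9
k=1 load=t1/7c comp=t0/6c wait=7 total=16
k=2 load=t2/6c comp=t1/7c wait=7 total=23
k=3 load=t3/6c comp=t2/6c wait=6 total=29
k=4 load=- comp=t3/7c wait=7 total=36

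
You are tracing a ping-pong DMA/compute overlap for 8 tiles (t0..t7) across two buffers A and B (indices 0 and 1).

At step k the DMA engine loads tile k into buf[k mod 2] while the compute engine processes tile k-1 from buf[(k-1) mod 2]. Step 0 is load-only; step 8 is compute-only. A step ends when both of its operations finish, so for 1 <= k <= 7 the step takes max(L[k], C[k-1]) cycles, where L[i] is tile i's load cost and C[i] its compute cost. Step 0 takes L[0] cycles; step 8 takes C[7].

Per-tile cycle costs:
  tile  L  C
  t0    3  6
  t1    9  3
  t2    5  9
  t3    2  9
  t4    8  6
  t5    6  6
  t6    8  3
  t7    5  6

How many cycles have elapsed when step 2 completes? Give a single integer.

end_cycle[2] = 17

k=0 load=t0/3c comp=- wait=3 total=3
k=1 load=t1/9c comp=t0/6c wait=9 total=12
k=2 load=t2/5c comp=t1/3c wait=5 total=17
k=3 load=t3/2c comp=t2/9c wait=9 total=26
k=4 load=t4/8c comp=t3/9c wait=9 total=35
k=5 load=t5/6c comp=t4/6c wait=6 total=41
k=6 load=t6/8c comp=t5/6c wait=8 total=49
k=7 load=t7/5c comp=t6/3c wait=5 total=54
k=8 load=- comp=t7/6c wait=6 total=60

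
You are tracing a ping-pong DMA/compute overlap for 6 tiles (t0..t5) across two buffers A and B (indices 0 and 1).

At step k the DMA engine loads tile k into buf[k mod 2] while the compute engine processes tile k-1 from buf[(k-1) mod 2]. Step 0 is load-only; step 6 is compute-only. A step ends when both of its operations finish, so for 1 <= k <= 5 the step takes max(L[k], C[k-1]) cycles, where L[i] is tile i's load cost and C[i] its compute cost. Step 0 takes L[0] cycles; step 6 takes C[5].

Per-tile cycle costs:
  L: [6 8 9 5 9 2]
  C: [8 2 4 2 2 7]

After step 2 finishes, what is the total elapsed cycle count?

end_cycle[2] = 23

step 0: L[0]=6 → dur=6, Σ=6 | A=load:t0 B=idle [load-only]
step 1: L[1]=8 C[0]=8 → dur=8, Σ=14 | A=compute:t0 B=load:t1 [tied]
step 2: L[2]=9 C[1]=2 → dur=9, Σ=23 | A=load:t2 B=compute:t1 [load-bound]
step 3: L[3]=5 C[2]=4 → dur=5, Σ=28 | A=compute:t2 B=load:t3 [load-bound]
step 4: L[4]=9 C[3]=2 → dur=9, Σ=37 | A=load:t4 B=compute:t3 [load-bound]
step 5: L[5]=2 C[4]=2 → dur=2, Σ=39 | A=compute:t4 B=load:t5 [tied]
step 6: C[5]=7 → dur=7, Σ=46 | A=idle B=compute:t5 [compute-only]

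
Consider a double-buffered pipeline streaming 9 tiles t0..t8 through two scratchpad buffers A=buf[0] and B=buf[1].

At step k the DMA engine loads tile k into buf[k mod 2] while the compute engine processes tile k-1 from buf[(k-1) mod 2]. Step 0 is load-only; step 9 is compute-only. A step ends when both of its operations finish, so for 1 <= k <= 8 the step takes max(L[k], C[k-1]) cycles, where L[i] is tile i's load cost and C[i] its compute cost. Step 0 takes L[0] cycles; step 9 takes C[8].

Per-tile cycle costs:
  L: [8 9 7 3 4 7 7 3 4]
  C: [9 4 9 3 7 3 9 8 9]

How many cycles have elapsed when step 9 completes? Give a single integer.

step 0: L[0]=8 → dur=8, Σ=8 | A=load:t0 B=idle [load-only]
step 1: L[1]=9 C[0]=9 → dur=9, Σ=17 | A=compute:t0 B=load:t1 [tied]
step 2: L[2]=7 C[1]=4 → dur=7, Σ=24 | A=load:t2 B=compute:t1 [load-bound]
step 3: L[3]=3 C[2]=9 → dur=9, Σ=33 | A=compute:t2 B=load:t3 [compute-bound]
step 4: L[4]=4 C[3]=3 → dur=4, Σ=37 | A=load:t4 B=compute:t3 [load-bound]
step 5: L[5]=7 C[4]=7 → dur=7, Σ=44 | A=compute:t4 B=load:t5 [tied]
step 6: L[6]=7 C[5]=3 → dur=7, Σ=51 | A=load:t6 B=compute:t5 [load-bound]
step 7: L[7]=3 C[6]=9 → dur=9, Σ=60 | A=compute:t6 B=load:t7 [compute-bound]
step 8: L[8]=4 C[7]=8 → dur=8, Σ=68 | A=load:t8 B=compute:t7 [compute-bound]
step 9: C[8]=9 → dur=9, Σ=77 | A=compute:t8 B=idle [compute-only]

end_cycle[9] = 77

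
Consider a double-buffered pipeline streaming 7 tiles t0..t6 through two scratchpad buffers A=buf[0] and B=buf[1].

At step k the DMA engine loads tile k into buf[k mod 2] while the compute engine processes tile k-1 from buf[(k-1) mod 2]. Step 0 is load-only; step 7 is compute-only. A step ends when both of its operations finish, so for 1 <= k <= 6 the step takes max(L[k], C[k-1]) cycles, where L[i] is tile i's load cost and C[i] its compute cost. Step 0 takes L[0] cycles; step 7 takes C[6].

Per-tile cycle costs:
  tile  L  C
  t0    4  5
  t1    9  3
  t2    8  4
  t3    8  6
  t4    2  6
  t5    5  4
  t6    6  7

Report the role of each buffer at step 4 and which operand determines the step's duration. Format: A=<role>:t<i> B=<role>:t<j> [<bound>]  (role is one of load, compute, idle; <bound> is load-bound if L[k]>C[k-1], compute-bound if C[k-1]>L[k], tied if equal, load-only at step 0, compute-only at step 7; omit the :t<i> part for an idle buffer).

step 4: A=load:t4 B=compute:t3 [compute-bound]

  0. 4=4c; end=4; A:t0 B:-
  1. max(9,5)=9c; end=13; A:t0 B:t1
  2. max(8,3)=8c; end=21; A:t2 B:t1
  3. max(8,4)=8c; end=29; A:t2 B:t3
  4. max(2,6)=6c; end=35; A:t4 B:t3
  5. max(5,6)=6c; end=41; A:t4 B:t5
  6. max(6,4)=6c; end=47; A:t6 B:t5
  7. 7=7c; end=54; A:t6 B:t5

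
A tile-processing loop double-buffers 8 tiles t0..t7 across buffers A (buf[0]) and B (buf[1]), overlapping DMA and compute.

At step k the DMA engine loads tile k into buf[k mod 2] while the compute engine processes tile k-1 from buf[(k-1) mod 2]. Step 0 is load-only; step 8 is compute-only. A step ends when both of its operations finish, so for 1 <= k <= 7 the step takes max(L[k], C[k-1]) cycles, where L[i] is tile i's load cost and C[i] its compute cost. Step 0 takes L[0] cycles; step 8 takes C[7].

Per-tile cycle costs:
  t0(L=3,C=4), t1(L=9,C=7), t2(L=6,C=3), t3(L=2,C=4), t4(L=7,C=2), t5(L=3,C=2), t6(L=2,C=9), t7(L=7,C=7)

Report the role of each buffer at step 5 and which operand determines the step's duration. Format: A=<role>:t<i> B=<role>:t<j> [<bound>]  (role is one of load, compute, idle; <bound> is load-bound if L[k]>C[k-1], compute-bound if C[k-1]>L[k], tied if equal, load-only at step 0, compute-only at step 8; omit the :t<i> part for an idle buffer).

step 5: A=compute:t4 B=load:t5 [load-bound]

step 0: L[0]=3 → dur=3, Σ=3 | A=load:t0 B=idle [load-only]
step 1: L[1]=9 C[0]=4 → dur=9, Σ=12 | A=compute:t0 B=load:t1 [load-bound]
step 2: L[2]=6 C[1]=7 → dur=7, Σ=19 | A=load:t2 B=compute:t1 [compute-bound]
step 3: L[3]=2 C[2]=3 → dur=3, Σ=22 | A=compute:t2 B=load:t3 [compute-bound]
step 4: L[4]=7 C[3]=4 → dur=7, Σ=29 | A=load:t4 B=compute:t3 [load-bound]
step 5: L[5]=3 C[4]=2 → dur=3, Σ=32 | A=compute:t4 B=load:t5 [load-bound]
step 6: L[6]=2 C[5]=2 → dur=2, Σ=34 | A=load:t6 B=compute:t5 [tied]
step 7: L[7]=7 C[6]=9 → dur=9, Σ=43 | A=compute:t6 B=load:t7 [compute-bound]
step 8: C[7]=7 → dur=7, Σ=50 | A=idle B=compute:t7 [compute-only]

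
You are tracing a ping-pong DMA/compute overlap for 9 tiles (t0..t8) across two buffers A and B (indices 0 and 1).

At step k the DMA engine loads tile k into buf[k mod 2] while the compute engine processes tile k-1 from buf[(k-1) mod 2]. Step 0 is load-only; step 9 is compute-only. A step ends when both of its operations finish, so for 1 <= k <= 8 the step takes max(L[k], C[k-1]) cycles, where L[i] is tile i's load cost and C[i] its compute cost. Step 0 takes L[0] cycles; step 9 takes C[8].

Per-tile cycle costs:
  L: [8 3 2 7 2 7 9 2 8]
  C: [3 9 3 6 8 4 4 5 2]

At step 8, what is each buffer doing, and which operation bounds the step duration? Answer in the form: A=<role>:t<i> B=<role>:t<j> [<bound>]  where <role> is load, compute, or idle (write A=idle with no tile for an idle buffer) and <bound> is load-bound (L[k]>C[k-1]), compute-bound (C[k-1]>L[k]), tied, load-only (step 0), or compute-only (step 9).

step 8: A=load:t8 B=compute:t7 [load-bound]

step 0: L[0]=8 → dur=8, Σ=8 | A=load:t0 B=idle [load-only]
step 1: L[1]=3 C[0]=3 → dur=3, Σ=11 | A=compute:t0 B=load:t1 [tied]
step 2: L[2]=2 C[1]=9 → dur=9, Σ=20 | A=load:t2 B=compute:t1 [compute-bound]
step 3: L[3]=7 C[2]=3 → dur=7, Σ=27 | A=compute:t2 B=load:t3 [load-bound]
step 4: L[4]=2 C[3]=6 → dur=6, Σ=33 | A=load:t4 B=compute:t3 [compute-bound]
step 5: L[5]=7 C[4]=8 → dur=8, Σ=41 | A=compute:t4 B=load:t5 [compute-bound]
step 6: L[6]=9 C[5]=4 → dur=9, Σ=50 | A=load:t6 B=compute:t5 [load-bound]
step 7: L[7]=2 C[6]=4 → dur=4, Σ=54 | A=compute:t6 B=load:t7 [compute-bound]
step 8: L[8]=8 C[7]=5 → dur=8, Σ=62 | A=load:t8 B=compute:t7 [load-bound]
step 9: C[8]=2 → dur=2, Σ=64 | A=compute:t8 B=idle [compute-only]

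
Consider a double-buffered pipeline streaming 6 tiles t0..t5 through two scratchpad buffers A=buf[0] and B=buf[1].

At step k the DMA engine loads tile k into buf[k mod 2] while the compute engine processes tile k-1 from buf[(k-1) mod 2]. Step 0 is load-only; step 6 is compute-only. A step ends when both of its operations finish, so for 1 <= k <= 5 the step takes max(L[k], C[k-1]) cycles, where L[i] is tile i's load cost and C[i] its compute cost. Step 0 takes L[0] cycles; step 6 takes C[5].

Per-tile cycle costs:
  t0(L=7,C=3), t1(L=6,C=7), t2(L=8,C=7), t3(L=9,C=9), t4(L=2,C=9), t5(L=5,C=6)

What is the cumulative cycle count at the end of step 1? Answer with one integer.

end_cycle[1] = 13

step 0: L[0]=7 → dur=7, Σ=7 | A=load:t0 B=idle [load-only]
step 1: L[1]=6 C[0]=3 → dur=6, Σ=13 | A=compute:t0 B=load:t1 [load-bound]
step 2: L[2]=8 C[1]=7 → dur=8, Σ=21 | A=load:t2 B=compute:t1 [load-bound]
step 3: L[3]=9 C[2]=7 → dur=9, Σ=30 | A=compute:t2 B=load:t3 [load-bound]
step 4: L[4]=2 C[3]=9 → dur=9, Σ=39 | A=load:t4 B=compute:t3 [compute-bound]
step 5: L[5]=5 C[4]=9 → dur=9, Σ=48 | A=compute:t4 B=load:t5 [compute-bound]
step 6: C[5]=6 → dur=6, Σ=54 | A=idle B=compute:t5 [compute-only]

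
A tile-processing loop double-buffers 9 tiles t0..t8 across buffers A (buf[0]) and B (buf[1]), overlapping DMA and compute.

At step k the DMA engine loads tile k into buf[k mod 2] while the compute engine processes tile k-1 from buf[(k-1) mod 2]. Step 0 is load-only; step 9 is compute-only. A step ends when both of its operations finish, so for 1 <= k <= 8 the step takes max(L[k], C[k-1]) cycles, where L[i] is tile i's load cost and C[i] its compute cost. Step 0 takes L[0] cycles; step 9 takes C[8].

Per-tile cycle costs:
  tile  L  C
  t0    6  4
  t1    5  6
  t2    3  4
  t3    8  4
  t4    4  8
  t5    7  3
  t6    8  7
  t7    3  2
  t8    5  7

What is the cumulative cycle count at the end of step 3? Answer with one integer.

end_cycle[3] = 25

  0. 6=6c; end=6; A:t0 B:-
  1. max(5,4)=5c; end=11; A:t0 B:t1
  2. max(3,6)=6c; end=17; A:t2 B:t1
  3. max(8,4)=8c; end=25; A:t2 B:t3
  4. max(4,4)=4c; end=29; A:t4 B:t3
  5. max(7,8)=8c; end=37; A:t4 B:t5
  6. max(8,3)=8c; end=45; A:t6 B:t5
  7. max(3,7)=7c; end=52; A:t6 B:t7
  8. max(5,2)=5c; end=57; A:t8 B:t7
  9. 7=7c; end=64; A:t8 B:t7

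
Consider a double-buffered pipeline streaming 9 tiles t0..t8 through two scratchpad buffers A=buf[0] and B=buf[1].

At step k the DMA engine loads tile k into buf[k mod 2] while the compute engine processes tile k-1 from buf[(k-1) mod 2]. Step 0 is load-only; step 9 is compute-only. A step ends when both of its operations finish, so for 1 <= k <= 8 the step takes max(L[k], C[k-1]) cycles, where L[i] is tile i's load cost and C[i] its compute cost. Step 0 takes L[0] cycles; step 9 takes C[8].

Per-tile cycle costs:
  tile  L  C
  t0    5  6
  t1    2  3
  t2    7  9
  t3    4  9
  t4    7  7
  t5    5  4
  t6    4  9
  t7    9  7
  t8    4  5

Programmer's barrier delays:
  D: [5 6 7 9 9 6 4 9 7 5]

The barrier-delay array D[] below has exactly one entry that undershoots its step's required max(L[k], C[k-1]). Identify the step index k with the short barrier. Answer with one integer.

hazard at step 5

k=0 barrier L[0]=5→5c, D[0]=5 ok
k=1 barrier max(L[1]=2,C[0]=6)→6c, D[1]=6 ok
k=2 barrier max(L[2]=7,C[1]=3)→7c, D[2]=7 ok
k=3 barrier max(L[3]=4,C[2]=9)→9c, D[3]=9 ok
k=4 barrier max(L[4]=7,C[3]=9)→9c, D[4]=9 ok
k=5 barrier max(L[5]=5,C[4]=7)→7c, D[5]=6 SHORT
k=6 barrier max(L[6]=4,C[5]=4)→4c, D[6]=4 ok
k=7 barrier max(L[7]=9,C[6]=9)→9c, D[7]=9 ok
k=8 barrier max(L[8]=4,C[7]=7)→7c, D[8]=7 ok
k=9 barrier C[8]=5→5c, D[9]=5 ok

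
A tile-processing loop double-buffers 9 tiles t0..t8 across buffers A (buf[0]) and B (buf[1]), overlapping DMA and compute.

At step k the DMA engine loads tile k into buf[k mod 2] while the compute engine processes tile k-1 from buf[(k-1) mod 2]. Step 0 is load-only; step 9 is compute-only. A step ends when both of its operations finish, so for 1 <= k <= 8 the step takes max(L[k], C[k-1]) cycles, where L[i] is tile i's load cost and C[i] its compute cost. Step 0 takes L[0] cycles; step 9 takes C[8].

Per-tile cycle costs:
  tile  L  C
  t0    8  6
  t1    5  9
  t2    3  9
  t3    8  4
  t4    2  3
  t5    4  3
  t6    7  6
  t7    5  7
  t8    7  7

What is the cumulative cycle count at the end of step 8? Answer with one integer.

[0] DMA t0→A (8c) ∥ CU idle ⇒ 8c, clock 8
[1] DMA t1→B (5c) ∥ CU A:t0 (6c) ⇒ 6c, clock 14
[2] DMA t2→A (3c) ∥ CU B:t1 (9c) ⇒ 9c, clock 23
[3] DMA t3→B (8c) ∥ CU A:t2 (9c) ⇒ 9c, clock 32
[4] DMA t4→A (2c) ∥ CU B:t3 (4c) ⇒ 4c, clock 36
[5] DMA t5→B (4c) ∥ CU A:t4 (3c) ⇒ 4c, clock 40
[6] DMA t6→A (7c) ∥ CU B:t5 (3c) ⇒ 7c, clock 47
[7] DMA t7→B (5c) ∥ CU A:t6 (6c) ⇒ 6c, clock 53
[8] DMA t8→A (7c) ∥ CU B:t7 (7c) ⇒ 7c, clock 60
[9] DMA idle ∥ CU A:t8 (7c) ⇒ 7c, clock 67

end_cycle[8] = 60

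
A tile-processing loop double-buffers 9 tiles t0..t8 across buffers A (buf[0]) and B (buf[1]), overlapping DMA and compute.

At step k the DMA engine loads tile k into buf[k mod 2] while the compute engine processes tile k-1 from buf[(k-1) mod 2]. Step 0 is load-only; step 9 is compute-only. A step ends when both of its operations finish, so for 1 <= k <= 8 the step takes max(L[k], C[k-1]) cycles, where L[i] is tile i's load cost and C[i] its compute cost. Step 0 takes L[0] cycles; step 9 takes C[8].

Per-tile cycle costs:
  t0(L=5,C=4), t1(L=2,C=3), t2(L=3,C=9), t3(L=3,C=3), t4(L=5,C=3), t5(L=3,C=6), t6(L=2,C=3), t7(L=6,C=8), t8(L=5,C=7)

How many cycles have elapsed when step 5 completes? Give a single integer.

k=0 load=t0/5c comp=- wait=5 total=5
k=1 load=t1/2c comp=t0/4c wait=4 total=9
k=2 load=t2/3c comp=t1/3c wait=3 total=12
k=3 load=t3/3c comp=t2/9c wait=9 total=21
k=4 load=t4/5c comp=t3/3c wait=5 total=26
k=5 load=t5/3c comp=t4/3c wait=3 total=29
k=6 load=t6/2c comp=t5/6c wait=6 total=35
k=7 load=t7/6c comp=t6/3c wait=6 total=41
k=8 load=t8/5c comp=t7/8c wait=8 total=49
k=9 load=- comp=t8/7c wait=7 total=56

end_cycle[5] = 29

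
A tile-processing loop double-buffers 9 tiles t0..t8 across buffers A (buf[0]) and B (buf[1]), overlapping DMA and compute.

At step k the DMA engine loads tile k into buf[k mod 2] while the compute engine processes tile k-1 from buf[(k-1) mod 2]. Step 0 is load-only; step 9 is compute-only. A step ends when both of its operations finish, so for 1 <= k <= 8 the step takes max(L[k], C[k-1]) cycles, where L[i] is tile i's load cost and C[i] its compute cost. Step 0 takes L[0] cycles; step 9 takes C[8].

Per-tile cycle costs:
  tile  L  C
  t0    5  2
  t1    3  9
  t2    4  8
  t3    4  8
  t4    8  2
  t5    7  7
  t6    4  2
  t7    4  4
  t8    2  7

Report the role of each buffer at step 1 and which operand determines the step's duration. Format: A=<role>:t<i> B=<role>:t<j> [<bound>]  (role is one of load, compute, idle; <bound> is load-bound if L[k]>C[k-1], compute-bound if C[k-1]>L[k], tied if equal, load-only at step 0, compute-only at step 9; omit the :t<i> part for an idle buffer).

step 1: A=compute:t0 B=load:t1 [load-bound]

step 0: L[0]=5 → dur=5, Σ=5 | A=load:t0 B=idle [load-only]
step 1: L[1]=3 C[0]=2 → dur=3, Σ=8 | A=compute:t0 B=load:t1 [load-bound]
step 2: L[2]=4 C[1]=9 → dur=9, Σ=17 | A=load:t2 B=compute:t1 [compute-bound]
step 3: L[3]=4 C[2]=8 → dur=8, Σ=25 | A=compute:t2 B=load:t3 [compute-bound]
step 4: L[4]=8 C[3]=8 → dur=8, Σ=33 | A=load:t4 B=compute:t3 [tied]
step 5: L[5]=7 C[4]=2 → dur=7, Σ=40 | A=compute:t4 B=load:t5 [load-bound]
step 6: L[6]=4 C[5]=7 → dur=7, Σ=47 | A=load:t6 B=compute:t5 [compute-bound]
step 7: L[7]=4 C[6]=2 → dur=4, Σ=51 | A=compute:t6 B=load:t7 [load-bound]
step 8: L[8]=2 C[7]=4 → dur=4, Σ=55 | A=load:t8 B=compute:t7 [compute-bound]
step 9: C[8]=7 → dur=7, Σ=62 | A=compute:t8 B=idle [compute-only]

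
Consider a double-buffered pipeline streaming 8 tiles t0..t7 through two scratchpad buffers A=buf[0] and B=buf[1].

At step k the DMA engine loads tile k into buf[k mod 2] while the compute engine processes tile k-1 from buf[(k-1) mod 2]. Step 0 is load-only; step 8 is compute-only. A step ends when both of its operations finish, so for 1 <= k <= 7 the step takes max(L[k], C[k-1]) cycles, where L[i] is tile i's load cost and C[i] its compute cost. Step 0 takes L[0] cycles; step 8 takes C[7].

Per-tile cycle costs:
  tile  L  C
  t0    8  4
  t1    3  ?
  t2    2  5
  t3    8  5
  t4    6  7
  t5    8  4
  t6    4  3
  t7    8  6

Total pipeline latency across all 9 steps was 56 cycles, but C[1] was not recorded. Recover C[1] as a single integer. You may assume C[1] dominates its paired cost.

C[1] = 4

step 0 → dur = L[0]=8 = 8
step 1 → dur = max(L[1]=3, C[0]=4) = 4
step 2 → dur = max(L[2]=2, C[1]=?) = C[1]  (unknown; binding)
step 3 → dur = max(L[3]=8, C[2]=5) = 8
step 4 → dur = max(L[4]=6, C[3]=5) = 6
step 5 → dur = max(L[5]=8, C[4]=7) = 8
step 6 → dur = max(L[6]=4, C[5]=4) = 4
step 7 → dur = max(L[7]=8, C[6]=3) = 8
step 8 → dur = C[7]=6 = 6
sum of known step durations = 52
dur[2] = total - known = 56 - 52 = 4
C[1] is the binding max in step 2, so C[1] = dur[2] = 4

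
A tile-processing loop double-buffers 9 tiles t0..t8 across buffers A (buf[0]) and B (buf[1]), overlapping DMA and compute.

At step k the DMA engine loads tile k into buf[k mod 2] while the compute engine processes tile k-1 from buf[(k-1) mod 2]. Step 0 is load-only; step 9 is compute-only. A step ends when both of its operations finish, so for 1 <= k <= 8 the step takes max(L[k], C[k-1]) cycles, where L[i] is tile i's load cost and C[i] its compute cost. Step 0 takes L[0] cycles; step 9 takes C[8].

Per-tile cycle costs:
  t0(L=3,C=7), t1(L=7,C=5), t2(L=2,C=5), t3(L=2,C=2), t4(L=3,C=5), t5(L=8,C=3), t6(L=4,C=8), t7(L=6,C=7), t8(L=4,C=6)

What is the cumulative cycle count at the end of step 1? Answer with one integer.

[0] DMA t0→A (3c) ∥ CU idle ⇒ 3c, clock 3
[1] DMA t1→B (7c) ∥ CU A:t0 (7c) ⇒ 7c, clock 10
[2] DMA t2→A (2c) ∥ CU B:t1 (5c) ⇒ 5c, clock 15
[3] DMA t3→B (2c) ∥ CU A:t2 (5c) ⇒ 5c, clock 20
[4] DMA t4→A (3c) ∥ CU B:t3 (2c) ⇒ 3c, clock 23
[5] DMA t5→B (8c) ∥ CU A:t4 (5c) ⇒ 8c, clock 31
[6] DMA t6→A (4c) ∥ CU B:t5 (3c) ⇒ 4c, clock 35
[7] DMA t7→B (6c) ∥ CU A:t6 (8c) ⇒ 8c, clock 43
[8] DMA t8→A (4c) ∥ CU B:t7 (7c) ⇒ 7c, clock 50
[9] DMA idle ∥ CU A:t8 (6c) ⇒ 6c, clock 56

end_cycle[1] = 10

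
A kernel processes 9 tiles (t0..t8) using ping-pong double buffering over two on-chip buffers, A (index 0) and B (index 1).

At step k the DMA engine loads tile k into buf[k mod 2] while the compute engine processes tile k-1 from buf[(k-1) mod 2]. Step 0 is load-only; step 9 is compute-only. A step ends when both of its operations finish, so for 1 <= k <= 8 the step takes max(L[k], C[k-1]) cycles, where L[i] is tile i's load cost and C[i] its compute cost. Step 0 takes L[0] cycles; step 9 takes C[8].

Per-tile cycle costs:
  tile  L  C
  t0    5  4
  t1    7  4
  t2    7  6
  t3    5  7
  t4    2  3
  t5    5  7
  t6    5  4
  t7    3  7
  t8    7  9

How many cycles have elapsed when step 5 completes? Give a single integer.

end_cycle[5] = 37

[0] DMA t0→A (5c) ∥ CU idle ⇒ 5c, clock 5
[1] DMA t1→B (7c) ∥ CU A:t0 (4c) ⇒ 7c, clock 12
[2] DMA t2→A (7c) ∥ CU B:t1 (4c) ⇒ 7c, clock 19
[3] DMA t3→B (5c) ∥ CU A:t2 (6c) ⇒ 6c, clock 25
[4] DMA t4→A (2c) ∥ CU B:t3 (7c) ⇒ 7c, clock 32
[5] DMA t5→B (5c) ∥ CU A:t4 (3c) ⇒ 5c, clock 37
[6] DMA t6→A (5c) ∥ CU B:t5 (7c) ⇒ 7c, clock 44
[7] DMA t7→B (3c) ∥ CU A:t6 (4c) ⇒ 4c, clock 48
[8] DMA t8→A (7c) ∥ CU B:t7 (7c) ⇒ 7c, clock 55
[9] DMA idle ∥ CU A:t8 (9c) ⇒ 9c, clock 64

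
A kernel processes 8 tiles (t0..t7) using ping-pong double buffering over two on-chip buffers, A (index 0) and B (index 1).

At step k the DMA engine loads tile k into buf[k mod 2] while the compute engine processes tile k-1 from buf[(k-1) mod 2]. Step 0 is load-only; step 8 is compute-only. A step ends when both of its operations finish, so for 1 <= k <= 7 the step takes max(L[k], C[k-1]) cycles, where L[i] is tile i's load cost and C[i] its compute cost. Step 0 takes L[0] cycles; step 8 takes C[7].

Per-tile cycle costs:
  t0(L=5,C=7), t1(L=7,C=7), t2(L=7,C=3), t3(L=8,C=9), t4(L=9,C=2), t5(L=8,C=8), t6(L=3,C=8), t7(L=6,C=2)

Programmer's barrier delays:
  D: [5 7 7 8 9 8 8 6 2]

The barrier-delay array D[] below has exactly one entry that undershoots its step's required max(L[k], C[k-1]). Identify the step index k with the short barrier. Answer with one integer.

hazard at step 7

[0] required=L[0]=5=5 vs D=5 ok
[1] required=max(L[1]=7,C[0]=7)=7 vs D=7 ok
[2] required=max(L[2]=7,C[1]=7)=7 vs D=7 ok
[3] required=max(L[3]=8,C[2]=3)=8 vs D=8 ok
[4] required=max(L[4]=9,C[3]=9)=9 vs D=9 ok
[5] required=max(L[5]=8,C[4]=2)=8 vs D=8 ok
[6] required=max(L[6]=3,C[5]=8)=8 vs D=8 ok
[7] required=max(L[7]=6,C[6]=8)=8 vs D=6 SHORT
[8] required=C[7]=2=2 vs D=2 ok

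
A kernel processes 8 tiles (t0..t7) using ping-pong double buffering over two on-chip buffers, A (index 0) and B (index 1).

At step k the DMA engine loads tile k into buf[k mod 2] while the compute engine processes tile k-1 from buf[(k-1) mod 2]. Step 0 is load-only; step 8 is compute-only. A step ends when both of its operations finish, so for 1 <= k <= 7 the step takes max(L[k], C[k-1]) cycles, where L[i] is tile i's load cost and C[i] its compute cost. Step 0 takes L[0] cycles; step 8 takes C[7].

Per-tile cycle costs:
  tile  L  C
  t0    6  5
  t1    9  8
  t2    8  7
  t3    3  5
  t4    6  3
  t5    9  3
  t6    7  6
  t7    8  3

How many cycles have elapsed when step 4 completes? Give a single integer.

end_cycle[4] = 36

[0] DMA t0→A (6c) ∥ CU idle ⇒ 6c, clock 6
[1] DMA t1→B (9c) ∥ CU A:t0 (5c) ⇒ 9c, clock 15
[2] DMA t2→A (8c) ∥ CU B:t1 (8c) ⇒ 8c, clock 23
[3] DMA t3→B (3c) ∥ CU A:t2 (7c) ⇒ 7c, clock 30
[4] DMA t4→A (6c) ∥ CU B:t3 (5c) ⇒ 6c, clock 36
[5] DMA t5→B (9c) ∥ CU A:t4 (3c) ⇒ 9c, clock 45
[6] DMA t6→A (7c) ∥ CU B:t5 (3c) ⇒ 7c, clock 52
[7] DMA t7→B (8c) ∥ CU A:t6 (6c) ⇒ 8c, clock 60
[8] DMA idle ∥ CU B:t7 (3c) ⇒ 3c, clock 63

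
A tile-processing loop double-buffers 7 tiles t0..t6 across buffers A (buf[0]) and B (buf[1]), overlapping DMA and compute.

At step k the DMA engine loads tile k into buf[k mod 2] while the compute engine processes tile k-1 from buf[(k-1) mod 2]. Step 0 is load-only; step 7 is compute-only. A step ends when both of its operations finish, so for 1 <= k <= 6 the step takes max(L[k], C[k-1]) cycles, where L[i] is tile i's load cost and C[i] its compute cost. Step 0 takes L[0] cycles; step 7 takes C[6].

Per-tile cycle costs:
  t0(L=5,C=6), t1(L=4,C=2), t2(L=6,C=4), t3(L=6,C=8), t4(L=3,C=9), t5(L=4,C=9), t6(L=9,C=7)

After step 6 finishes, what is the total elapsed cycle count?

step 0: L[0]=5 → dur=5, Σ=5 | A=load:t0 B=idle [load-only]
step 1: L[1]=4 C[0]=6 → dur=6, Σ=11 | A=compute:t0 B=load:t1 [compute-bound]
step 2: L[2]=6 C[1]=2 → dur=6, Σ=17 | A=load:t2 B=compute:t1 [load-bound]
step 3: L[3]=6 C[2]=4 → dur=6, Σ=23 | A=compute:t2 B=load:t3 [load-bound]
step 4: L[4]=3 C[3]=8 → dur=8, Σ=31 | A=load:t4 B=compute:t3 [compute-bound]
step 5: L[5]=4 C[4]=9 → dur=9, Σ=40 | A=compute:t4 B=load:t5 [compute-bound]
step 6: L[6]=9 C[5]=9 → dur=9, Σ=49 | A=load:t6 B=compute:t5 [tied]
step 7: C[6]=7 → dur=7, Σ=56 | A=compute:t6 B=idle [compute-only]

end_cycle[6] = 49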